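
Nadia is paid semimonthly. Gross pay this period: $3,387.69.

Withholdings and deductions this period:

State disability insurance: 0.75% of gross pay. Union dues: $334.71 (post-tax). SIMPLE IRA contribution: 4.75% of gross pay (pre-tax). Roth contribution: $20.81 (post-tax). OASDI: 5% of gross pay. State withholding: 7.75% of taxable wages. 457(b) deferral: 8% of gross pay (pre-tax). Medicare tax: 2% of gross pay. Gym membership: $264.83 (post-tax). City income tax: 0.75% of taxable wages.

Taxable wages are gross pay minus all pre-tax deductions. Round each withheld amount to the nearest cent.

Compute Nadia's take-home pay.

SIMPLE IRA contribution: $3,387.69 × 0.0475 = $160.92
457(b) deferral: $3,387.69 × 0.08 = $271.02
Pre-tax total = $160.92 + $271.02 = $431.94
Taxable wages = $3,387.69 − $431.94 = $2,955.75
City income tax: $2,955.75 × 0.0075 = $22.17
State withholding: $2,955.75 × 0.0775 = $229.07
OASDI: $3,387.69 × 0.05 = $169.38
State disability insurance: $3,387.69 × 0.0075 = $25.41
Medicare tax: $3,387.69 × 0.02 = $67.75
Gym membership: $264.83
Roth contribution: $20.81
Union dues: $334.71
Total deductions = $160.92 + $271.02 + $22.17 + $229.07 + $169.38 + $25.41 + $67.75 + $264.83 + $20.81 + $334.71 = $1,566.07
Net pay = $3,387.69 − $1,566.07 = $1,821.62

$1,821.62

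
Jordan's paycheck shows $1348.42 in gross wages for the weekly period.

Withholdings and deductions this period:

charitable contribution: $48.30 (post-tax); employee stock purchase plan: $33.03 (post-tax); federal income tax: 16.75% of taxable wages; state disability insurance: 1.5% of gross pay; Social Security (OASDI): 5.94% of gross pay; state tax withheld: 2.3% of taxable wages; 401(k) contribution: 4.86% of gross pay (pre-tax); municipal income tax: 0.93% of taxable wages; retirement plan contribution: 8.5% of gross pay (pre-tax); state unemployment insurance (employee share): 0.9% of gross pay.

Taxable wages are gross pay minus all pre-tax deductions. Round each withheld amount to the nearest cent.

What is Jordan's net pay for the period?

$741.05

401(k) contribution: $1348.42 × 0.0486 = $65.53
Retirement plan contribution: $1348.42 × 0.085 = $114.62
Pre-tax total = $65.53 + $114.62 = $180.15
Taxable wages = $1348.42 − $180.15 = $1168.27
Municipal income tax: $1168.27 × 0.0093 = $10.86
State tax withheld: $1168.27 × 0.023 = $26.87
Federal income tax: $1168.27 × 0.1675 = $195.69
Social Security (OASDI): $1348.42 × 0.0594 = $80.10
State unemployment insurance (employee share): $1348.42 × 0.009 = $12.14
State disability insurance: $1348.42 × 0.015 = $20.23
Employee stock purchase plan: $33.03
Charitable contribution: $48.30
Total deductions = $65.53 + $114.62 + $10.86 + $26.87 + $195.69 + $80.10 + $12.14 + $20.23 + $33.03 + $48.30 = $607.37
Net pay = $1348.42 − $607.37 = $741.05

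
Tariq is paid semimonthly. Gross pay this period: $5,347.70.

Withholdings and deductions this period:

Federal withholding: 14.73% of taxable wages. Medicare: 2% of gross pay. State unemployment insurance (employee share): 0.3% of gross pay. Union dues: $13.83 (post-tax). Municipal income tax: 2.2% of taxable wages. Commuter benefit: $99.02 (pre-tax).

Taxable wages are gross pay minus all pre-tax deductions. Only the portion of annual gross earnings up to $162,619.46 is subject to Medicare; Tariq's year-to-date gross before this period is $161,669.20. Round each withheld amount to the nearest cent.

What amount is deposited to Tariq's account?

Commuter benefit: $99.02
Taxable wages = $5,347.70 − $99.02 = $5,248.68
Federal withholding: $5,248.68 × 0.1473 = $773.13
Municipal income tax: $5,248.68 × 0.022 = $115.47
State unemployment insurance (employee share): $5,347.70 × 0.003 = $16.04
Medicare: only $162,619.46 − $161,669.20 = $950.26 of this check is subject → $950.26 × 0.02 = $19.01
Union dues: $13.83
Total deductions = $99.02 + $773.13 + $115.47 + $16.04 + $19.01 + $13.83 = $1,036.50
Net pay = $5,347.70 − $1,036.50 = $4,311.20

$4,311.20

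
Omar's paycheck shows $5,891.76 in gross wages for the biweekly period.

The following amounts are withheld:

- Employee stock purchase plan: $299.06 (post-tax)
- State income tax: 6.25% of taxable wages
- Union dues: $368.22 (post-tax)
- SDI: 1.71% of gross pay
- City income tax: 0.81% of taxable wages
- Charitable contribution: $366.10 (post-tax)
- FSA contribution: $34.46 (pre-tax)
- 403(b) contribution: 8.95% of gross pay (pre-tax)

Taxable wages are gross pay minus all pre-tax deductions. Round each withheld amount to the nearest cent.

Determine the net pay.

$3,819.57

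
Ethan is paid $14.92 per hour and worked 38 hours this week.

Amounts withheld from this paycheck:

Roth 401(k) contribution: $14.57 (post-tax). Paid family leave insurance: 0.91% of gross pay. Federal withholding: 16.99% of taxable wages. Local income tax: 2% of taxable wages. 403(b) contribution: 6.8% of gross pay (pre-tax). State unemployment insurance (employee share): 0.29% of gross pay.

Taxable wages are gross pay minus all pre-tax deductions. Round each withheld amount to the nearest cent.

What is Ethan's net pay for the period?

$406.69

Gross pay: 38 × $14.92 = $566.96
403(b) contribution: $566.96 × 0.068 = $38.55
Taxable wages = $566.96 − $38.55 = $528.41
Local income tax: $528.41 × 0.02 = $10.57
Federal withholding: $528.41 × 0.1699 = $89.78
Paid family leave insurance: $566.96 × 0.0091 = $5.16
State unemployment insurance (employee share): $566.96 × 0.0029 = $1.64
Roth 401(k) contribution: $14.57
Total deductions = $38.55 + $10.57 + $89.78 + $5.16 + $1.64 + $14.57 = $160.27
Net pay = $566.96 − $160.27 = $406.69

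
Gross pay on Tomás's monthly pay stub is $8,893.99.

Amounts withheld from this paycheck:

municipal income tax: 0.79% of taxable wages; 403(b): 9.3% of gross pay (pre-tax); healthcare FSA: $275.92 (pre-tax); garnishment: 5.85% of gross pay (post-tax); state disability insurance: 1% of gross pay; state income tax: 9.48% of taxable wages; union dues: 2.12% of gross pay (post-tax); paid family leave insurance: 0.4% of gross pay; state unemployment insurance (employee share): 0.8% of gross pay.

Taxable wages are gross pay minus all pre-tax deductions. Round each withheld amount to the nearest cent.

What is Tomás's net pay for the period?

$6,086.28

403(b): $8,893.99 × 0.093 = $827.14
Healthcare FSA: $275.92
Pre-tax total = $827.14 + $275.92 = $1,103.06
Taxable wages = $8,893.99 − $1,103.06 = $7,790.93
State income tax: $7,790.93 × 0.0948 = $738.58
Municipal income tax: $7,790.93 × 0.0079 = $61.55
Paid family leave insurance: $8,893.99 × 0.004 = $35.58
State unemployment insurance (employee share): $8,893.99 × 0.008 = $71.15
State disability insurance: $8,893.99 × 0.01 = $88.94
Garnishment: $8,893.99 × 0.0585 = $520.30
Union dues: $8,893.99 × 0.0212 = $188.55
Total deductions = $827.14 + $275.92 + $738.58 + $61.55 + $35.58 + $71.15 + $88.94 + $520.30 + $188.55 = $2,807.71
Net pay = $8,893.99 − $2,807.71 = $6,086.28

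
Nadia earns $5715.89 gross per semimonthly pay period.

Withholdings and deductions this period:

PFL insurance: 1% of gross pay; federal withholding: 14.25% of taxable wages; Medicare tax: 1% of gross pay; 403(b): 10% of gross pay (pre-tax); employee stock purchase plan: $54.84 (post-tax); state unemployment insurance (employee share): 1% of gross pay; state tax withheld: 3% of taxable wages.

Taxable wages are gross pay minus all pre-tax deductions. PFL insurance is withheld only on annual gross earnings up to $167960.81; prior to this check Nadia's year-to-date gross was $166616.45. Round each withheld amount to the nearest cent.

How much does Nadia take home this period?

$4074.31

403(b): $5715.89 × 0.1 = $571.59
Taxable wages = $5715.89 − $571.59 = $5144.30
State tax withheld: $5144.30 × 0.03 = $154.33
Federal withholding: $5144.30 × 0.1425 = $733.06
State unemployment insurance (employee share): $5715.89 × 0.01 = $57.16
Medicare tax: $5715.89 × 0.01 = $57.16
PFL insurance: only $167960.81 − $166616.45 = $1344.36 of this check is subject → $1344.36 × 0.01 = $13.44
Employee stock purchase plan: $54.84
Total deductions = $571.59 + $154.33 + $733.06 + $57.16 + $57.16 + $13.44 + $54.84 = $1641.58
Net pay = $5715.89 − $1641.58 = $4074.31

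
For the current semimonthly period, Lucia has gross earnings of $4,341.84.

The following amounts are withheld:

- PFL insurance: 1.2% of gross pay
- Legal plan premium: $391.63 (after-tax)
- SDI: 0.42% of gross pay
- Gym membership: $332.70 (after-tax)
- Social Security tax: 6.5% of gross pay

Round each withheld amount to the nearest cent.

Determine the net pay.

$3,264.95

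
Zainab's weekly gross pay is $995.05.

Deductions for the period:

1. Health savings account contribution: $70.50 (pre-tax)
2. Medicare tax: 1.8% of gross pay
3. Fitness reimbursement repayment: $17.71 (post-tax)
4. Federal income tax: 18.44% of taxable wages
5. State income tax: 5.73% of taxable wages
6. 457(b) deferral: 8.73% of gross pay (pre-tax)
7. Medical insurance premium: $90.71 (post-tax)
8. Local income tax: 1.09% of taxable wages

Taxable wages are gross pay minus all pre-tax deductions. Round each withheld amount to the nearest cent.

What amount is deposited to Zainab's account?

Health savings account contribution: $70.50
457(b) deferral: $995.05 × 0.0873 = $86.87
Pre-tax total = $70.50 + $86.87 = $157.37
Taxable wages = $995.05 − $157.37 = $837.68
Federal income tax: $837.68 × 0.1844 = $154.47
State income tax: $837.68 × 0.0573 = $48.00
Local income tax: $837.68 × 0.0109 = $9.13
Medicare tax: $995.05 × 0.018 = $17.91
Medical insurance premium: $90.71
Fitness reimbursement repayment: $17.71
Total deductions = $70.50 + $86.87 + $154.47 + $48.00 + $9.13 + $17.91 + $90.71 + $17.71 = $495.30
Net pay = $995.05 − $495.30 = $499.75

$499.75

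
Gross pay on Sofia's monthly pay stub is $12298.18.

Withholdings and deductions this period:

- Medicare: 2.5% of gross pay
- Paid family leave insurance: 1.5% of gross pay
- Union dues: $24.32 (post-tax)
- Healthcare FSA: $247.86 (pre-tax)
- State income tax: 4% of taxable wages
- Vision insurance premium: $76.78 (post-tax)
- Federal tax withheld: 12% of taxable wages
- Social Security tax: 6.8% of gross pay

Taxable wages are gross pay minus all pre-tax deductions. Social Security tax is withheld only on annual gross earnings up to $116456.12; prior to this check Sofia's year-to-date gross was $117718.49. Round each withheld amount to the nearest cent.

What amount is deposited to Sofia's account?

$9529.25

Healthcare FSA: $247.86
Taxable wages = $12298.18 − $247.86 = $12050.32
Federal tax withheld: $12050.32 × 0.12 = $1446.04
State income tax: $12050.32 × 0.04 = $482.01
Medicare: $12298.18 × 0.025 = $307.45
Paid family leave insurance: $12298.18 × 0.015 = $184.47
Social Security tax: annual cap $116456.12 already reached (YTD $117718.49), so $0.00
Union dues: $24.32
Vision insurance premium: $76.78
Total deductions = $247.86 + $1446.04 + $482.01 + $307.45 + $184.47 + $0.00 + $24.32 + $76.78 = $2768.93
Net pay = $12298.18 − $2768.93 = $9529.25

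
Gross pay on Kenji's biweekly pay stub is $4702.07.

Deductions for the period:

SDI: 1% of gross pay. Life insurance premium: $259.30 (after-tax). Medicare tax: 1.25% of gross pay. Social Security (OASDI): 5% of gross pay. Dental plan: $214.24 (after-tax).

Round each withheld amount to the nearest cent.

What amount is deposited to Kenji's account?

$3887.63

Medicare tax: $4702.07 × 0.0125 = $58.78
SDI: $4702.07 × 0.01 = $47.02
Social Security (OASDI): $4702.07 × 0.05 = $235.10
Life insurance premium: $259.30
Dental plan: $214.24
Total deductions = $58.78 + $47.02 + $235.10 + $259.30 + $214.24 = $814.44
Net pay = $4702.07 − $814.44 = $3887.63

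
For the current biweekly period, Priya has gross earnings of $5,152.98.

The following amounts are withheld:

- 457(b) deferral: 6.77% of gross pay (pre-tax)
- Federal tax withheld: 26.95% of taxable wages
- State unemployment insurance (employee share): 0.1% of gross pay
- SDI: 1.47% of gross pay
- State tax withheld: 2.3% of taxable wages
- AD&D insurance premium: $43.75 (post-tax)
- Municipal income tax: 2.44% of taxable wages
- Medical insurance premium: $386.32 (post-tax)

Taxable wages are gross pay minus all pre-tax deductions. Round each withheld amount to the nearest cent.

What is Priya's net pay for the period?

$2,770.73

457(b) deferral: $5,152.98 × 0.0677 = $348.86
Taxable wages = $5,152.98 − $348.86 = $4,804.12
Municipal income tax: $4,804.12 × 0.0244 = $117.22
State tax withheld: $4,804.12 × 0.023 = $110.49
Federal tax withheld: $4,804.12 × 0.2695 = $1,294.71
State unemployment insurance (employee share): $5,152.98 × 0.001 = $5.15
SDI: $5,152.98 × 0.0147 = $75.75
Medical insurance premium: $386.32
AD&D insurance premium: $43.75
Total deductions = $348.86 + $117.22 + $110.49 + $1,294.71 + $5.15 + $75.75 + $386.32 + $43.75 = $2,382.25
Net pay = $5,152.98 − $2,382.25 = $2,770.73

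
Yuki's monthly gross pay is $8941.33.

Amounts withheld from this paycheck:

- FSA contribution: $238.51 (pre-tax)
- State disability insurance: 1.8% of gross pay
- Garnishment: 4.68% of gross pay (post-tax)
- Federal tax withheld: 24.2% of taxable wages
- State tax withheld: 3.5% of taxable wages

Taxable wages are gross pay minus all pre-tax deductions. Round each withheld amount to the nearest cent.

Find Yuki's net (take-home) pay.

FSA contribution: $238.51
Taxable wages = $8941.33 − $238.51 = $8702.82
Federal tax withheld: $8702.82 × 0.242 = $2106.08
State tax withheld: $8702.82 × 0.035 = $304.60
State disability insurance: $8941.33 × 0.018 = $160.94
Garnishment: $8941.33 × 0.0468 = $418.45
Total deductions = $238.51 + $2106.08 + $304.60 + $160.94 + $418.45 = $3228.58
Net pay = $8941.33 − $3228.58 = $5712.75

$5712.75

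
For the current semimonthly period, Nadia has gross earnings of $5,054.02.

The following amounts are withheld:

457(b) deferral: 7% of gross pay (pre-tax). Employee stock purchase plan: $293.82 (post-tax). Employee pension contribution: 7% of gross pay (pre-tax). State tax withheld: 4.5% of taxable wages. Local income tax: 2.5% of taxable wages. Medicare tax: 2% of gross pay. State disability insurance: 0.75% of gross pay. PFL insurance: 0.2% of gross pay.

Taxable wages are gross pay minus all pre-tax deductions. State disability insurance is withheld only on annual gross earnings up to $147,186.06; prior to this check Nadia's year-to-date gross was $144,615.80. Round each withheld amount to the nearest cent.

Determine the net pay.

$3,617.92

457(b) deferral: $5,054.02 × 0.07 = $353.78
Employee pension contribution: $5,054.02 × 0.07 = $353.78
Pre-tax total = $353.78 + $353.78 = $707.56
Taxable wages = $5,054.02 − $707.56 = $4,346.46
Local income tax: $4,346.46 × 0.025 = $108.66
State tax withheld: $4,346.46 × 0.045 = $195.59
PFL insurance: $5,054.02 × 0.002 = $10.11
State disability insurance: only $147,186.06 − $144,615.80 = $2,570.26 of this check is subject → $2,570.26 × 0.0075 = $19.28
Medicare tax: $5,054.02 × 0.02 = $101.08
Employee stock purchase plan: $293.82
Total deductions = $353.78 + $353.78 + $108.66 + $195.59 + $10.11 + $19.28 + $101.08 + $293.82 = $1,436.10
Net pay = $5,054.02 − $1,436.10 = $3,617.92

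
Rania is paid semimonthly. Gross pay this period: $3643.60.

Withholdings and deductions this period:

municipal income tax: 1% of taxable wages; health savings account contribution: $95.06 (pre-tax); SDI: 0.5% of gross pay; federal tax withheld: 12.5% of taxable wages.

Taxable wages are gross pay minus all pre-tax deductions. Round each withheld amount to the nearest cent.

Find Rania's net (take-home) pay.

$3051.26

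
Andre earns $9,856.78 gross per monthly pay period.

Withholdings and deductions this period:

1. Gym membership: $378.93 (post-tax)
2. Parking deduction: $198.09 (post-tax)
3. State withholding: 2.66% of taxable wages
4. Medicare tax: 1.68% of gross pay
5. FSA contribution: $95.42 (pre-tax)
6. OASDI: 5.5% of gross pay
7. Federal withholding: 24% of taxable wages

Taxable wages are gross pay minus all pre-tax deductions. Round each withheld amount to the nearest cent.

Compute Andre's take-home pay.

FSA contribution: $95.42
Taxable wages = $9,856.78 − $95.42 = $9,761.36
Federal withholding: $9,761.36 × 0.24 = $2,342.73
State withholding: $9,761.36 × 0.0266 = $259.65
OASDI: $9,856.78 × 0.055 = $542.12
Medicare tax: $9,856.78 × 0.0168 = $165.59
Parking deduction: $198.09
Gym membership: $378.93
Total deductions = $95.42 + $2,342.73 + $259.65 + $542.12 + $165.59 + $198.09 + $378.93 = $3,982.53
Net pay = $9,856.78 − $3,982.53 = $5,874.25

$5,874.25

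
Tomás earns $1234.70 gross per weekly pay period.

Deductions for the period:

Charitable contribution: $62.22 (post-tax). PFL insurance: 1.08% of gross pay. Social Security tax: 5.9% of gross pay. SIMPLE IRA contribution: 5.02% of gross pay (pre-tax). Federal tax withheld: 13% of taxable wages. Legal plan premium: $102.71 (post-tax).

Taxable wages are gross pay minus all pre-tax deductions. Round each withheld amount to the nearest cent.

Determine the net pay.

$769.16

SIMPLE IRA contribution: $1234.70 × 0.0502 = $61.98
Taxable wages = $1234.70 − $61.98 = $1172.72
Federal tax withheld: $1172.72 × 0.13 = $152.45
PFL insurance: $1234.70 × 0.0108 = $13.33
Social Security tax: $1234.70 × 0.059 = $72.85
Charitable contribution: $62.22
Legal plan premium: $102.71
Total deductions = $61.98 + $152.45 + $13.33 + $72.85 + $62.22 + $102.71 = $465.54
Net pay = $1234.70 − $465.54 = $769.16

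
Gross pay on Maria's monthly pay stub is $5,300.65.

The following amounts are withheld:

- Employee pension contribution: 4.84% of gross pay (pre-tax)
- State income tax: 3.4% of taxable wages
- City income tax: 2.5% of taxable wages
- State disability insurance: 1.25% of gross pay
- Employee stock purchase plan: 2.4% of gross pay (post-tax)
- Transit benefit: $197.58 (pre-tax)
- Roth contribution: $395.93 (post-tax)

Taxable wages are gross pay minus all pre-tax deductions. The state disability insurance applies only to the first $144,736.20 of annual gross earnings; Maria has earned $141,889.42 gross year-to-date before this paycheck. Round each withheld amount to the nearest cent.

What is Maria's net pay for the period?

$4,001.85

Transit benefit: $197.58
Employee pension contribution: $5,300.65 × 0.0484 = $256.55
Pre-tax total = $197.58 + $256.55 = $454.13
Taxable wages = $5,300.65 − $454.13 = $4,846.52
State income tax: $4,846.52 × 0.034 = $164.78
City income tax: $4,846.52 × 0.025 = $121.16
State disability insurance: only $144,736.20 − $141,889.42 = $2,846.78 of this check is subject → $2,846.78 × 0.0125 = $35.58
Employee stock purchase plan: $5,300.65 × 0.024 = $127.22
Roth contribution: $395.93
Total deductions = $197.58 + $256.55 + $164.78 + $121.16 + $35.58 + $127.22 + $395.93 = $1,298.80
Net pay = $5,300.65 − $1,298.80 = $4,001.85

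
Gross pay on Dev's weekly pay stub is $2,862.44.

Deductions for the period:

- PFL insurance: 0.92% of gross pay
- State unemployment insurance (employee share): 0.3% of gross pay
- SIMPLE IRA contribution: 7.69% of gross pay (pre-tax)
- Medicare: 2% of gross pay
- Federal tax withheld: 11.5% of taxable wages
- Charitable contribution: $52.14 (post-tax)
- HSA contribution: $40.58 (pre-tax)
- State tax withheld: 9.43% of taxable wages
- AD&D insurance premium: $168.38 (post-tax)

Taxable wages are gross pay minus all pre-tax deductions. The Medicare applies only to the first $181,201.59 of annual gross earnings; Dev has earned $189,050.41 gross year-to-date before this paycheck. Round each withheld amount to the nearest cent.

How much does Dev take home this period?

SIMPLE IRA contribution: $2,862.44 × 0.0769 = $220.12
HSA contribution: $40.58
Pre-tax total = $220.12 + $40.58 = $260.70
Taxable wages = $2,862.44 − $260.70 = $2,601.74
Federal tax withheld: $2,601.74 × 0.115 = $299.20
State tax withheld: $2,601.74 × 0.0943 = $245.34
PFL insurance: $2,862.44 × 0.0092 = $26.33
Medicare: annual cap $181,201.59 already reached (YTD $189,050.41), so $0.00
State unemployment insurance (employee share): $2,862.44 × 0.003 = $8.59
Charitable contribution: $52.14
AD&D insurance premium: $168.38
Total deductions = $220.12 + $40.58 + $299.20 + $245.34 + $26.33 + $0.00 + $8.59 + $52.14 + $168.38 = $1,060.68
Net pay = $2,862.44 − $1,060.68 = $1,801.76

$1,801.76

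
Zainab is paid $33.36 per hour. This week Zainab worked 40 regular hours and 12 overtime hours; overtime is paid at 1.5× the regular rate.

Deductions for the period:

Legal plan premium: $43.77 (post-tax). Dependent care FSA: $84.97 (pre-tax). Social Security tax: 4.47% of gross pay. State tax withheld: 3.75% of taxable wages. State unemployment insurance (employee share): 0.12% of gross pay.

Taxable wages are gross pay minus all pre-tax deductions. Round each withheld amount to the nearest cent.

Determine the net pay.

Regular pay: 40 × $33.36 = $1,334.40
Overtime pay: 12 × $33.36 × 1.5 = $600.48
Gross pay = $1,334.40 + $600.48 = $1,934.88
Dependent care FSA: $84.97
Taxable wages = $1,934.88 − $84.97 = $1,849.91
State tax withheld: $1,849.91 × 0.0375 = $69.37
State unemployment insurance (employee share): $1,934.88 × 0.0012 = $2.32
Social Security tax: $1,934.88 × 0.0447 = $86.49
Legal plan premium: $43.77
Total deductions = $84.97 + $69.37 + $2.32 + $86.49 + $43.77 = $286.92
Net pay = $1,934.88 − $286.92 = $1,647.96

$1,647.96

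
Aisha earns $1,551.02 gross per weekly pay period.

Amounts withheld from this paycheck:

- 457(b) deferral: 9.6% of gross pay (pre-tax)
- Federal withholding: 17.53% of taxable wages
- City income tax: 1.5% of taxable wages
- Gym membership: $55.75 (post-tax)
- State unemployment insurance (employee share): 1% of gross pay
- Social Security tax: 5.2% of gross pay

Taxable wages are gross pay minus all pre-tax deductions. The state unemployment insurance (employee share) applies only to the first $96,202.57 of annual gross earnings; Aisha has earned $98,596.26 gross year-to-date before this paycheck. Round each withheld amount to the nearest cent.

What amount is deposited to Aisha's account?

$998.90

457(b) deferral: $1,551.02 × 0.096 = $148.90
Taxable wages = $1,551.02 − $148.90 = $1,402.12
City income tax: $1,402.12 × 0.015 = $21.03
Federal withholding: $1,402.12 × 0.1753 = $245.79
Social Security tax: $1,551.02 × 0.052 = $80.65
State unemployment insurance (employee share): annual cap $96,202.57 already reached (YTD $98,596.26), so $0.00
Gym membership: $55.75
Total deductions = $148.90 + $21.03 + $245.79 + $80.65 + $0.00 + $55.75 = $552.12
Net pay = $1,551.02 − $552.12 = $998.90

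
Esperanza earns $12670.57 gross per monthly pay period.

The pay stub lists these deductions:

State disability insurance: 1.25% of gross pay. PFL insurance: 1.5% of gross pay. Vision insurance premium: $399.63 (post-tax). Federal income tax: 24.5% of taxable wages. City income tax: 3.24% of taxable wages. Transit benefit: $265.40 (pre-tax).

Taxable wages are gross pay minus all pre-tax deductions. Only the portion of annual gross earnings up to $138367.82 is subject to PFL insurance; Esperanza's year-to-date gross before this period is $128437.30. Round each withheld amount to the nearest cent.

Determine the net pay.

Transit benefit: $265.40
Taxable wages = $12670.57 − $265.40 = $12405.17
City income tax: $12405.17 × 0.0324 = $401.93
Federal income tax: $12405.17 × 0.245 = $3039.27
State disability insurance: $12670.57 × 0.0125 = $158.38
PFL insurance: only $138367.82 − $128437.30 = $9930.52 of this check is subject → $9930.52 × 0.015 = $148.96
Vision insurance premium: $399.63
Total deductions = $265.40 + $401.93 + $3039.27 + $158.38 + $148.96 + $399.63 = $4413.57
Net pay = $12670.57 − $4413.57 = $8257.00

$8257.00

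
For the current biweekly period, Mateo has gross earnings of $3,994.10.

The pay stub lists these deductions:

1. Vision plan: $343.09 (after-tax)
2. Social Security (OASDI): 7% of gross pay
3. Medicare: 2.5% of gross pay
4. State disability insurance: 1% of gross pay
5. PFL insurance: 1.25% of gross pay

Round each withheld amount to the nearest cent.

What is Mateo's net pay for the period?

Social Security (OASDI): $3,994.10 × 0.07 = $279.59
Medicare: $3,994.10 × 0.025 = $99.85
State disability insurance: $3,994.10 × 0.01 = $39.94
PFL insurance: $3,994.10 × 0.0125 = $49.93
Vision plan: $343.09
Total deductions = $279.59 + $99.85 + $39.94 + $49.93 + $343.09 = $812.40
Net pay = $3,994.10 − $812.40 = $3,181.70

$3,181.70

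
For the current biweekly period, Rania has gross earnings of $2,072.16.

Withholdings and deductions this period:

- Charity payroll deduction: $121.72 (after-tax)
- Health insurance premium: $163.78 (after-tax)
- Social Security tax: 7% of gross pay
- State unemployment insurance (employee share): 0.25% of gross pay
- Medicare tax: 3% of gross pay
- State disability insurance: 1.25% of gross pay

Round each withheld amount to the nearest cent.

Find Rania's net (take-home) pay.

State disability insurance: $2,072.16 × 0.0125 = $25.90
Social Security tax: $2,072.16 × 0.07 = $145.05
State unemployment insurance (employee share): $2,072.16 × 0.0025 = $5.18
Medicare tax: $2,072.16 × 0.03 = $62.16
Charity payroll deduction: $121.72
Health insurance premium: $163.78
Total deductions = $25.90 + $145.05 + $5.18 + $62.16 + $121.72 + $163.78 = $523.79
Net pay = $2,072.16 − $523.79 = $1,548.37

$1,548.37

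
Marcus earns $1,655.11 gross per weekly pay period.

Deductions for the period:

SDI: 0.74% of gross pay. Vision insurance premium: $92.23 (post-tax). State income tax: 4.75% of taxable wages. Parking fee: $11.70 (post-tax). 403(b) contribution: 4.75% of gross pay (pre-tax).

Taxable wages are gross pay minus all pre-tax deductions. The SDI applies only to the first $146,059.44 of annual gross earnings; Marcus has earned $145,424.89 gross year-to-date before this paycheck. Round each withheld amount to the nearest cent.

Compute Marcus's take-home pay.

$1,392.98

403(b) contribution: $1,655.11 × 0.0475 = $78.62
Taxable wages = $1,655.11 − $78.62 = $1,576.49
State income tax: $1,576.49 × 0.0475 = $74.88
SDI: only $146,059.44 − $145,424.89 = $634.55 of this check is subject → $634.55 × 0.0074 = $4.70
Vision insurance premium: $92.23
Parking fee: $11.70
Total deductions = $78.62 + $74.88 + $4.70 + $92.23 + $11.70 = $262.13
Net pay = $1,655.11 − $262.13 = $1,392.98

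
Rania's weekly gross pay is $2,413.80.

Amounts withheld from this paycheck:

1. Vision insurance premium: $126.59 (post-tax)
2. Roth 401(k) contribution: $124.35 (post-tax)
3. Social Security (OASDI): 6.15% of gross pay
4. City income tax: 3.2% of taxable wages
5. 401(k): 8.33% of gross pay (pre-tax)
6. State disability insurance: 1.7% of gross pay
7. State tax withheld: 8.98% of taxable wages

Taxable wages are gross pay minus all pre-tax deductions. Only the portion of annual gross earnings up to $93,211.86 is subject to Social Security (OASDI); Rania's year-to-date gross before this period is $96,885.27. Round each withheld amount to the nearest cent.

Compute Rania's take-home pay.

$1,651.25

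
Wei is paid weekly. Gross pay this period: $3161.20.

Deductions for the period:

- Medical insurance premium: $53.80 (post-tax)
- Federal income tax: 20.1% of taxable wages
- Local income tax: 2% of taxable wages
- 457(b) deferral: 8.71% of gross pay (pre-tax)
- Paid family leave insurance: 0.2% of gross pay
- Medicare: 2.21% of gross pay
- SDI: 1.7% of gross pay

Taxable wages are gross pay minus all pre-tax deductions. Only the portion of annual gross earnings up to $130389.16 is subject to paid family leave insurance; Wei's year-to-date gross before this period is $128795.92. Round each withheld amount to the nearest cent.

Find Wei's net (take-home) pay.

$2067.49

457(b) deferral: $3161.20 × 0.0871 = $275.34
Taxable wages = $3161.20 − $275.34 = $2885.86
Federal income tax: $2885.86 × 0.201 = $580.06
Local income tax: $2885.86 × 0.02 = $57.72
Paid family leave insurance: only $130389.16 − $128795.92 = $1593.24 of this check is subject → $1593.24 × 0.002 = $3.19
Medicare: $3161.20 × 0.0221 = $69.86
SDI: $3161.20 × 0.017 = $53.74
Medical insurance premium: $53.80
Total deductions = $275.34 + $580.06 + $57.72 + $3.19 + $69.86 + $53.74 + $53.80 = $1093.71
Net pay = $3161.20 − $1093.71 = $2067.49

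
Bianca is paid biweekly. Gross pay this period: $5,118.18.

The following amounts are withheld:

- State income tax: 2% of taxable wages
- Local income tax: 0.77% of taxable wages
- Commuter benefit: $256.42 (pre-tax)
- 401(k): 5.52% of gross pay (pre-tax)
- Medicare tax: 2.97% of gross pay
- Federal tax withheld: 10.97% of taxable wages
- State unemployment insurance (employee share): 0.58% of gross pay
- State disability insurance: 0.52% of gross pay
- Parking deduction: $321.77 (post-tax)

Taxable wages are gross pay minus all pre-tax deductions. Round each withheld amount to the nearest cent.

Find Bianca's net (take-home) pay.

$3,419.98

401(k): $5,118.18 × 0.0552 = $282.52
Commuter benefit: $256.42
Pre-tax total = $282.52 + $256.42 = $538.94
Taxable wages = $5,118.18 − $538.94 = $4,579.24
State income tax: $4,579.24 × 0.02 = $91.58
Federal tax withheld: $4,579.24 × 0.1097 = $502.34
Local income tax: $4,579.24 × 0.0077 = $35.26
State disability insurance: $5,118.18 × 0.0052 = $26.61
Medicare tax: $5,118.18 × 0.0297 = $152.01
State unemployment insurance (employee share): $5,118.18 × 0.0058 = $29.69
Parking deduction: $321.77
Total deductions = $282.52 + $256.42 + $91.58 + $502.34 + $35.26 + $26.61 + $152.01 + $29.69 + $321.77 = $1,698.20
Net pay = $5,118.18 − $1,698.20 = $3,419.98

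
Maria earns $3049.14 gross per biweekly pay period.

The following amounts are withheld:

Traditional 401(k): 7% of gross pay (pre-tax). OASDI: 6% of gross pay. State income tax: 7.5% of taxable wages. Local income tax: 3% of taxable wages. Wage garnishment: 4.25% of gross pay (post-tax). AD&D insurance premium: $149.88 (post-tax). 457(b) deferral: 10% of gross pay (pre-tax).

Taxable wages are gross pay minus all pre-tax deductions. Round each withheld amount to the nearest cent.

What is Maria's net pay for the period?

$1802.64

457(b) deferral: $3049.14 × 0.1 = $304.91
Traditional 401(k): $3049.14 × 0.07 = $213.44
Pre-tax total = $304.91 + $213.44 = $518.35
Taxable wages = $3049.14 − $518.35 = $2530.79
Local income tax: $2530.79 × 0.03 = $75.92
State income tax: $2530.79 × 0.075 = $189.81
OASDI: $3049.14 × 0.06 = $182.95
AD&D insurance premium: $149.88
Wage garnishment: $3049.14 × 0.0425 = $129.59
Total deductions = $304.91 + $213.44 + $75.92 + $189.81 + $182.95 + $149.88 + $129.59 = $1246.50
Net pay = $3049.14 − $1246.50 = $1802.64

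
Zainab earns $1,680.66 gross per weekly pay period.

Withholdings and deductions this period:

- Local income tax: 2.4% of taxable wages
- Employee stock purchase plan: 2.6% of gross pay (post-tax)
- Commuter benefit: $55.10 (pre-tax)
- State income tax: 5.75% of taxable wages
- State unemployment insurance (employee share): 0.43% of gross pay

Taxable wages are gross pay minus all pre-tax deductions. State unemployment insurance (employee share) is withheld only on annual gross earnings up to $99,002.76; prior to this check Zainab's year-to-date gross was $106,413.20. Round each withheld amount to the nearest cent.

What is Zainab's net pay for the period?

$1,449.38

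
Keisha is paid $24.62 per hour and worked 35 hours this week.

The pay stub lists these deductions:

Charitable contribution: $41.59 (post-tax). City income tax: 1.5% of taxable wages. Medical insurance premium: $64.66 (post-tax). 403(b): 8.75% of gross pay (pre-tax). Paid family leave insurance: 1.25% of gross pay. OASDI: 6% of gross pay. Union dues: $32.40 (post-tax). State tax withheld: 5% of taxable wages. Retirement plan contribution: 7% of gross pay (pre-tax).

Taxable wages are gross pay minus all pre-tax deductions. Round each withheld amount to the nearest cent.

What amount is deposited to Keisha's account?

Gross pay: 35 × $24.62 = $861.70
403(b): $861.70 × 0.0875 = $75.40
Retirement plan contribution: $861.70 × 0.07 = $60.32
Pre-tax total = $75.40 + $60.32 = $135.72
Taxable wages = $861.70 − $135.72 = $725.98
State tax withheld: $725.98 × 0.05 = $36.30
City income tax: $725.98 × 0.015 = $10.89
Paid family leave insurance: $861.70 × 0.0125 = $10.77
OASDI: $861.70 × 0.06 = $51.70
Union dues: $32.40
Medical insurance premium: $64.66
Charitable contribution: $41.59
Total deductions = $75.40 + $60.32 + $36.30 + $10.89 + $10.77 + $51.70 + $32.40 + $64.66 + $41.59 = $384.03
Net pay = $861.70 − $384.03 = $477.67

$477.67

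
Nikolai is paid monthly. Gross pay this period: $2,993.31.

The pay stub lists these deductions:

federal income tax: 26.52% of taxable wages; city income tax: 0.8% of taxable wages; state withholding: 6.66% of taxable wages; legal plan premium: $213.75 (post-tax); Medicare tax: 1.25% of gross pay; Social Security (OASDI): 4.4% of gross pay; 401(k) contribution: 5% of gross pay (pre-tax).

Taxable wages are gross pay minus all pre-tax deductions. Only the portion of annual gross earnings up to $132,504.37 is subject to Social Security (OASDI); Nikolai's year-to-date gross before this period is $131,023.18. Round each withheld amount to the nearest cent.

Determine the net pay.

$1,561.03

401(k) contribution: $2,993.31 × 0.05 = $149.67
Taxable wages = $2,993.31 − $149.67 = $2,843.64
State withholding: $2,843.64 × 0.0666 = $189.39
Federal income tax: $2,843.64 × 0.2652 = $754.13
City income tax: $2,843.64 × 0.008 = $22.75
Social Security (OASDI): only $132,504.37 − $131,023.18 = $1,481.19 of this check is subject → $1,481.19 × 0.044 = $65.17
Medicare tax: $2,993.31 × 0.0125 = $37.42
Legal plan premium: $213.75
Total deductions = $149.67 + $189.39 + $754.13 + $22.75 + $65.17 + $37.42 + $213.75 = $1,432.28
Net pay = $2,993.31 − $1,432.28 = $1,561.03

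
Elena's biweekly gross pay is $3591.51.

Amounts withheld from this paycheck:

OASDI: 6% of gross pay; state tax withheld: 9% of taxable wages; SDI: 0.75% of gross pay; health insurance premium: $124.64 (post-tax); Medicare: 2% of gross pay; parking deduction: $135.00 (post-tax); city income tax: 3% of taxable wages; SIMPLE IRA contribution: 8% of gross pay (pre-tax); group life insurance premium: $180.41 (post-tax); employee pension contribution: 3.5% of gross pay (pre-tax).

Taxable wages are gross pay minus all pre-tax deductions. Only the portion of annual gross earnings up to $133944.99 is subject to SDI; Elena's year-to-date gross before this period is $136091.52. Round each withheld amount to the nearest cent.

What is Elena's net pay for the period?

SIMPLE IRA contribution: $3591.51 × 0.08 = $287.32
Employee pension contribution: $3591.51 × 0.035 = $125.70
Pre-tax total = $287.32 + $125.70 = $413.02
Taxable wages = $3591.51 − $413.02 = $3178.49
State tax withheld: $3178.49 × 0.09 = $286.06
City income tax: $3178.49 × 0.03 = $95.35
SDI: annual cap $133944.99 already reached (YTD $136091.52), so $0.00
OASDI: $3591.51 × 0.06 = $215.49
Medicare: $3591.51 × 0.02 = $71.83
Group life insurance premium: $180.41
Health insurance premium: $124.64
Parking deduction: $135.00
Total deductions = $287.32 + $125.70 + $286.06 + $95.35 + $0.00 + $215.49 + $71.83 + $180.41 + $124.64 + $135.00 = $1521.80
Net pay = $3591.51 − $1521.80 = $2069.71

$2069.71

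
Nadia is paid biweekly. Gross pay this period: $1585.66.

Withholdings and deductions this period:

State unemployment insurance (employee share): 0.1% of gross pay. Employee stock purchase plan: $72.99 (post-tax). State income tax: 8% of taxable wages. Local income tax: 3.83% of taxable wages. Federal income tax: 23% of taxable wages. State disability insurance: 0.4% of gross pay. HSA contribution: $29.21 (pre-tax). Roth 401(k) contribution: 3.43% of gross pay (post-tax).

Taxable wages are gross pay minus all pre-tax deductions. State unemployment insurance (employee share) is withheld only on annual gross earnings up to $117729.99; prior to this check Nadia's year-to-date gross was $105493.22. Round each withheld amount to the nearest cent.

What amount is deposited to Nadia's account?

$879.03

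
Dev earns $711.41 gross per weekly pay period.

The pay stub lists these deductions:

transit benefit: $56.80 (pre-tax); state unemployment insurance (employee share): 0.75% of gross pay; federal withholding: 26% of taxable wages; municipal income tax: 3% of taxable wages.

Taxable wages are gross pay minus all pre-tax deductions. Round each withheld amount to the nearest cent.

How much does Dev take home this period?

$459.43

Transit benefit: $56.80
Taxable wages = $711.41 − $56.80 = $654.61
Municipal income tax: $654.61 × 0.03 = $19.64
Federal withholding: $654.61 × 0.26 = $170.20
State unemployment insurance (employee share): $711.41 × 0.0075 = $5.34
Total deductions = $56.80 + $19.64 + $170.20 + $5.34 = $251.98
Net pay = $711.41 − $251.98 = $459.43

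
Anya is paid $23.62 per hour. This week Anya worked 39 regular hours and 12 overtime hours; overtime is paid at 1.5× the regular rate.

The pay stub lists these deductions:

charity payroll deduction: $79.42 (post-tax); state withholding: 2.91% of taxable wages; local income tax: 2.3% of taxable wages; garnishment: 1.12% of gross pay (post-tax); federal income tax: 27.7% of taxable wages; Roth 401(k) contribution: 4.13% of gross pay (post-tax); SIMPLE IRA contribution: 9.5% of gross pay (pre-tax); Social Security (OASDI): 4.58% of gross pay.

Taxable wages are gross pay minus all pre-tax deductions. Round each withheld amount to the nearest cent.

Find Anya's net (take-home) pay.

$605.69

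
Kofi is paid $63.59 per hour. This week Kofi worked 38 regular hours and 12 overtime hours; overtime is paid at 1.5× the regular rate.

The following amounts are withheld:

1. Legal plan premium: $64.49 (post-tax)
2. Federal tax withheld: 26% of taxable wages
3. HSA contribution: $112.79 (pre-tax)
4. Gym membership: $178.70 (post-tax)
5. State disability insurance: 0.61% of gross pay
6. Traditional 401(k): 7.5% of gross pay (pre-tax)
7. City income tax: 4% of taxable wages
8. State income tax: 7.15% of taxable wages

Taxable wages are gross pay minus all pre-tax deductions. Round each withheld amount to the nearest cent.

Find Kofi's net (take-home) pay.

Regular pay: 38 × $63.59 = $2416.42
Overtime pay: 12 × $63.59 × 1.5 = $1144.62
Gross pay = $2416.42 + $1144.62 = $3561.04
HSA contribution: $112.79
Traditional 401(k): $3561.04 × 0.075 = $267.08
Pre-tax total = $112.79 + $267.08 = $379.87
Taxable wages = $3561.04 − $379.87 = $3181.17
Federal tax withheld: $3181.17 × 0.26 = $827.10
State income tax: $3181.17 × 0.0715 = $227.45
City income tax: $3181.17 × 0.04 = $127.25
State disability insurance: $3561.04 × 0.0061 = $21.72
Gym membership: $178.70
Legal plan premium: $64.49
Total deductions = $112.79 + $267.08 + $827.10 + $227.45 + $127.25 + $21.72 + $178.70 + $64.49 = $1826.58
Net pay = $3561.04 − $1826.58 = $1734.46

$1734.46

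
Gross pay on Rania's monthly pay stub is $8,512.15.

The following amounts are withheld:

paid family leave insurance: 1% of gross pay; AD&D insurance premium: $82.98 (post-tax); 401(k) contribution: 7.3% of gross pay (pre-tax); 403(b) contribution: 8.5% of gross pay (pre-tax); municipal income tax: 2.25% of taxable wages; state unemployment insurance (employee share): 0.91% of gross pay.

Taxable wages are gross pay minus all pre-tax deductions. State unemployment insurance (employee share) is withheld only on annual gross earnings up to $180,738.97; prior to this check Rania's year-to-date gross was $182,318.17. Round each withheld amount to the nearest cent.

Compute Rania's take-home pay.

401(k) contribution: $8,512.15 × 0.073 = $621.39
403(b) contribution: $8,512.15 × 0.085 = $723.53
Pre-tax total = $621.39 + $723.53 = $1,344.92
Taxable wages = $8,512.15 − $1,344.92 = $7,167.23
Municipal income tax: $7,167.23 × 0.0225 = $161.26
Paid family leave insurance: $8,512.15 × 0.01 = $85.12
State unemployment insurance (employee share): annual cap $180,738.97 already reached (YTD $182,318.17), so $0.00
AD&D insurance premium: $82.98
Total deductions = $621.39 + $723.53 + $161.26 + $85.12 + $0.00 + $82.98 = $1,674.28
Net pay = $8,512.15 − $1,674.28 = $6,837.87

$6,837.87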